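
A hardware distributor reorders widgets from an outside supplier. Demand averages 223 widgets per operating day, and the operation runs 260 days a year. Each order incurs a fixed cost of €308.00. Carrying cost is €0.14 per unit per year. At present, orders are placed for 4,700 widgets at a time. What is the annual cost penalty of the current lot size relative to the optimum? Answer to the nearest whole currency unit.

Extra cost ≈ €1,892 per year

Annual demand D = 223 × 260 = 57,980.
EOQ = √(2DS/H) = √(2 × 57,980 × 308 / 0.14) ≈ 15972.23.
Cost at Q* = (D/Q*)S + (Q*/2)H = √(2DSH) ≈ €2,236.11.
Cost at Q = 4,700: (57,980/4,700)×308 + (4,700/2)×0.14 = €3,799.54 + €329.00 = €4,128.54.
Excess = €4,128.54 − €2,236.11 = €1,892.43.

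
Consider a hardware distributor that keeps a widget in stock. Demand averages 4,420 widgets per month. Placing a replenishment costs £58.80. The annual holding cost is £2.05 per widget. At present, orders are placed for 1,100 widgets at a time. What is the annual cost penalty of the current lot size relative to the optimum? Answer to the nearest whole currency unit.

Extra cost ≈ £387 per year

Annual demand D = 4,420 × 12 = 53,040.
EOQ = √(2DS/H) = √(2 × 53,040 × 58.8 / 2.05) ≈ 1744.33.
Cost at Q* = (D/Q*)S + (Q*/2)H = √(2DSH) ≈ £3,575.88.
Cost at Q = 1,100: (53,040/1,100)×58.8 + (1,100/2)×2.05 = £2,835.23 + £1,127.50 = £3,962.73.
Excess = £3,962.73 − £3,575.88 = £386.85.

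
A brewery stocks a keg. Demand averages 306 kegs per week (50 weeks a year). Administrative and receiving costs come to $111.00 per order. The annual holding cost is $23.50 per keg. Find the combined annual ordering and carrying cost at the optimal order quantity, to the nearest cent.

Annual demand D = 306 × 50 = 15,300.
The optimal lot size = √(2DS/H) = √(2 × 15,300 × 111 / 23.5) ≈ 380.18.
At Q*, ordering cost (D/Q*)S equals holding cost (Q*/2)H, each = √(DSH/2).
Minimum total = √(2DSH) = √(2 × 15,300 × 111 × 23.5) ≈ 8934.210.

TC* ≈ $8,934.21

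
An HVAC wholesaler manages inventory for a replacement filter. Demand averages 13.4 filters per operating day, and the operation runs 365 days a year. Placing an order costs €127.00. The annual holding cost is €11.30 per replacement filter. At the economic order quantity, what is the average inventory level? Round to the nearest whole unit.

Annual demand D = 13.4 × 365 = 4,891.
Q* = √(2DS/H) = √(2 × 4,891 × 127 / 11.3) ≈ 331.57.
Average inventory = Q*/2 ≈ 331.57 / 2 = 165.785.

Average inventory ≈ 166 filters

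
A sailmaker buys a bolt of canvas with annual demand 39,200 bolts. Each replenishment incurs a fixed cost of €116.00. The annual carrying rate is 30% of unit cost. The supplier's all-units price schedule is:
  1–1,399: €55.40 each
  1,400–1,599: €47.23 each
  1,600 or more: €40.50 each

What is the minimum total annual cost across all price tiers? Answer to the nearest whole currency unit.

TC* ≈ €1,600,162

Holding cost per unit per year at price C is H = 0.30·C.
Evaluate total cost at each tier's feasible EOQ or, if the EOQ is below the tier, at the tier's minimum quantity.
EOQ at €55.40 = 739.7 (feasible in tier 1): TC = 39,200×€55.40 + (39,200/739.7)×116 + (739.7/2)×0.30×€55.40 = €2,183,974.26.
EOQ at €47.23 = 801.2 < 1400, so use break Q=1400: TC = 39,200×€47.23 + (39,200/1400.0)×116 + (1400.0/2)×0.30×€47.23 = €1,864,582.30.
EOQ at €40.50 = 865.2 < 1600, so use break Q=1600: TC = 39,200×€40.50 + (39,200/1600.0)×116 + (1600.0/2)×0.30×€40.50 = €1,600,162.00.
Lowest total cost among the candidates is at Q = 1600.0.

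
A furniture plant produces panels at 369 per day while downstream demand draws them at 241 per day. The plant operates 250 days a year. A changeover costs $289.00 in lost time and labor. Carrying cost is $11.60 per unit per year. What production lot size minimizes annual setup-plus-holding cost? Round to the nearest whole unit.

Q* ≈ 2,942 panels

Annual demand D = 241 × 250 = 60,250.
Production build-up factor (1 − d/p) = 1 − 241/369 = 0.3469.
Q* = √(2DS / (H(1 − d/p))) = √(2 × 60,250 × 289 / (11.6 × 0.3469)).
= √(34,824,500 / 4.0238) ≈ 2941.858.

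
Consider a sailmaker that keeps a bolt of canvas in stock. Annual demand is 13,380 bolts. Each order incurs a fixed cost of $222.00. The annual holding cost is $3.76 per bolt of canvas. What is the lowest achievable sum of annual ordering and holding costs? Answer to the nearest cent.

The optimal lot size = √(2DS/H) = √(2 × 13,380 × 222 / 3.76) ≈ 1256.97.
At Q*, ordering cost (D/Q*)S equals holding cost (Q*/2)H, each = √(DSH/2).
Minimum total = √(2DSH) = √(2 × 13,380 × 222 × 3.76) ≈ 4726.215.

TC* ≈ $4,726.21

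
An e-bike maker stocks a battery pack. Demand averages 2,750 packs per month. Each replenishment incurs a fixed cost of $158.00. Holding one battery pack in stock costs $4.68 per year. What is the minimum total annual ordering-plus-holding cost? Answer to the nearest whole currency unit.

Annual demand D = 2,750 × 12 = 33,000.
EOQ = √(2DS/H) = √(2 × 33,000 × 158 / 4.68) ≈ 1492.72.
At Q*, ordering cost (D/Q*)S equals holding cost (Q*/2)H, each = √(DSH/2).
Minimum total = √(2DSH) = √(2 × 33,000 × 158 × 4.68) ≈ 6985.917.

TC* ≈ $6,986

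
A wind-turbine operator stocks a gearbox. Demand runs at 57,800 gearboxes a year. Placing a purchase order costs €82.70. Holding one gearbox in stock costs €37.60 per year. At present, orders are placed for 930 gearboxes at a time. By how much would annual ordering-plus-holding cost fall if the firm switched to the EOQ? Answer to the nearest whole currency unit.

Extra cost ≈ €3,664 per year

EOQ = √(2DS/H) = √(2 × 57,800 × 82.7 / 37.6) ≈ 504.24.
Cost at Q* = (D/Q*)S + (Q*/2)H = √(2DSH) ≈ €18,959.44.
Cost at Q = 930: (57,800/930)×82.7 + (930/2)×37.6 = €5,139.85 + €17,484.00 = €22,623.85.
Excess = €22,623.85 − €18,959.44 = €3,664.41.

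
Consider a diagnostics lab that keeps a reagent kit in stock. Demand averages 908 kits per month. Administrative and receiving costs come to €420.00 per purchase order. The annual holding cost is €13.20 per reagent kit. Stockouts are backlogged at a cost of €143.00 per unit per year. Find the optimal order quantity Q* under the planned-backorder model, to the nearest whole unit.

Annual demand D = 908 × 12 = 10,896.
With planned backorders, Q* = √(2DS/H) · √((H+B)/B).
√(2DS/H) = √(2 × 10,896 × 420 / 13.2) = 832.696.
√((H+B)/B) = √((13.2+143)/143) = 1.0451.
Q* ≈ 870.279.

Q* ≈ 870 kits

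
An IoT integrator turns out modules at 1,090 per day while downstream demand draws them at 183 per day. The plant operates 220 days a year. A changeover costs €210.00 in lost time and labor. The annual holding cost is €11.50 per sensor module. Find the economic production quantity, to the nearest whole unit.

Annual demand D = 183 × 220 = 40,260.
Production build-up factor (1 − d/p) = 1 − 183/1,090 = 0.8321.
Q* = √(2DS / (H(1 − d/p))) = √(2 × 40,260 × 210 / (11.5 × 0.8321)).
= √(16,909,200 / 9.5693) ≈ 1329.298.

Q* ≈ 1,329 modules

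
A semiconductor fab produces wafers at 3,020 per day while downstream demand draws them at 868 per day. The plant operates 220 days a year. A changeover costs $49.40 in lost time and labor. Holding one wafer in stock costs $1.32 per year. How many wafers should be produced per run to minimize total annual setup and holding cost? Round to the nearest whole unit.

Q* ≈ 4,479 wafers

Annual demand D = 868 × 220 = 190,960.
Production build-up factor (1 − d/p) = 1 − 868/3,020 = 0.7126.
Q* = √(2DS / (H(1 − d/p))) = √(2 × 190,960 × 49.4 / (1.32 × 0.7126)).
= √(18,866,848 / 0.9406) ≈ 4478.629.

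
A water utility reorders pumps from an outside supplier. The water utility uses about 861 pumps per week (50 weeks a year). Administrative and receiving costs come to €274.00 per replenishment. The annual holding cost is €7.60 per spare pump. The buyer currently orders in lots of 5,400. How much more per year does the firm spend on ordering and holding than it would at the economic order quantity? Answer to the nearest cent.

Extra cost ≈ €9,314.29 per year

Annual demand D = 861 × 50 = 43,050.
EOQ = √(2DS/H) = √(2 × 43,050 × 274 / 7.6) ≈ 1761.85.
Cost at Q* = (D/Q*)S + (Q*/2)H = √(2DSH) ≈ €13,390.09.
Cost at Q = 5,400: (43,050/5,400)×274 + (5,400/2)×7.6 = €2,184.39 + €20,520.00 = €22,704.39.
Excess = €22,704.39 − €13,390.09 = €9,314.29.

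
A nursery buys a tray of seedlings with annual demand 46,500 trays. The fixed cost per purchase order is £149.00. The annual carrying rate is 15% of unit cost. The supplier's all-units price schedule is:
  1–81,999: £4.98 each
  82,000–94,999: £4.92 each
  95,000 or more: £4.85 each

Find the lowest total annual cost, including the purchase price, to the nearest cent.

TC* ≈ £234,787.32

Holding cost per unit per year at price C is H = 0.15·C.
Candidates are each tier's EOQ (if it falls in that tier) and each price-break quantity.
EOQ at £4.98 = 4307.0 (feasible in tier 1): TC = 46,500×£4.98 + (46,500/4307.0)×149 + (4307.0/2)×0.15×£4.98 = £234,787.32.
EOQ at £4.92 = 4333.2 < 82000, so use break Q=82000: TC = 46,500×£4.92 + (46,500/82000.0)×149 + (82000.0/2)×0.15×£4.92 = £259,122.49.
EOQ at £4.85 = 4364.3 < 95000, so use break Q=95000: TC = 46,500×£4.85 + (46,500/95000.0)×149 + (95000.0/2)×0.15×£4.85 = £260,154.18.
Lowest total cost among the candidates is at Q = 4307.0.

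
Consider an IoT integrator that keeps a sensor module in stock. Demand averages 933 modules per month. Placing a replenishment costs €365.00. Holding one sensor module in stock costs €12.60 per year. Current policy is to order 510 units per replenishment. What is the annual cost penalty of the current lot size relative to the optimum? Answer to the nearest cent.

Annual demand D = 933 × 12 = 11,196.
EOQ = √(2DS/H) = √(2 × 11,196 × 365 / 12.6) ≈ 805.39.
Cost at Q* = (D/Q*)S + (Q*/2)H = √(2DSH) ≈ €10,147.95.
Cost at Q = 510: (11,196/510)×365 + (510/2)×12.6 = €8,012.82 + €3,213.00 = €11,225.82.
Excess = €11,225.82 − €10,147.95 = €1,077.88.

Extra cost ≈ €1,077.88 per year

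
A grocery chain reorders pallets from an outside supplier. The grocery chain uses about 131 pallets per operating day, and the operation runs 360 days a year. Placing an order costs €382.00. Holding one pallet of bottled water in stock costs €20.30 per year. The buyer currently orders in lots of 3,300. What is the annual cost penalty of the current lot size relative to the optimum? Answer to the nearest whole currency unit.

Extra cost ≈ €11,909 per year

Annual demand D = 131 × 360 = 47,160.
EOQ = √(2DS/H) = √(2 × 47,160 × 382 / 20.3) ≈ 1332.25.
Cost at Q* = (D/Q*)S + (Q*/2)H = √(2DSH) ≈ €27,044.66.
Cost at Q = 3,300: (47,160/3,300)×382 + (3,300/2)×20.3 = €5,459.13 + €33,495.00 = €38,954.13.
Excess = €38,954.13 − €27,044.66 = €11,909.46.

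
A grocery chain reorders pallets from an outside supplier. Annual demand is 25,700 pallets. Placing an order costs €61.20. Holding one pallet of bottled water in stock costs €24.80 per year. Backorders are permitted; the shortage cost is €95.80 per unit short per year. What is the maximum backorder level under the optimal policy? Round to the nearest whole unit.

S* ≈ 82 pallets

With planned backorders, Q* = √(2DS/H) · √((H+B)/B).
√(2DS/H) = √(2 × 25,700 × 61.2 / 24.8) = 356.149.
√((H+B)/B) = √((24.8+95.8)/95.8) = 1.1220.
Q* ≈ 399.597.
S* = Q* · H/(H+B) = 399.597 × 24.8/120.6 ≈ 82.173.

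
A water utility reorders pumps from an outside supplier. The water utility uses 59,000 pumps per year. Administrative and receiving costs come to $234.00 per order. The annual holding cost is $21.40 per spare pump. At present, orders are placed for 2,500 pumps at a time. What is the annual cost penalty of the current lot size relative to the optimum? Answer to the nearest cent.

Extra cost ≈ $7,964.03 per year

EOQ = √(2DS/H) = √(2 × 59,000 × 234 / 21.4) ≈ 1135.91.
Cost at Q* = (D/Q*)S + (Q*/2)H = √(2DSH) ≈ $24,308.37.
Cost at Q = 2,500: (59,000/2,500)×234 + (2,500/2)×21.4 = $5,522.40 + $26,750.00 = $32,272.40.
Excess = $32,272.40 − $24,308.37 = $7,964.03.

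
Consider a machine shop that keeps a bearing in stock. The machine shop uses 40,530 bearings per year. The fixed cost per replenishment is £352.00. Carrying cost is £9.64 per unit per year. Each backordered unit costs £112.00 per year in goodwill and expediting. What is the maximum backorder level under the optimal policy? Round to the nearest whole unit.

With planned backorders, Q* = √(2DS/H) · √((H+B)/B).
√(2DS/H) = √(2 × 40,530 × 352 / 9.64) = 1720.426.
√((H+B)/B) = √((9.64+112)/112) = 1.0421.
Q* ≈ 1792.938.
S* = Q* · H/(H+B) = 1792.938 × 9.64/121.64 ≈ 142.091.

S* ≈ 142 bearings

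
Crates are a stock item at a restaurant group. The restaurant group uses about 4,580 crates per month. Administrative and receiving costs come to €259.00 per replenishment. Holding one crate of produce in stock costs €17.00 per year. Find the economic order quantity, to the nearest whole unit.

Annual demand D = 4,580 × 12 = 54,960.
EOQ = √(2DS / H) = √(2 × 54,960 × 259 / 17).
= √(28,469,280 / 17) = √1,674,663.5294 ≈ 1294.088.

Q* ≈ 1,294 crates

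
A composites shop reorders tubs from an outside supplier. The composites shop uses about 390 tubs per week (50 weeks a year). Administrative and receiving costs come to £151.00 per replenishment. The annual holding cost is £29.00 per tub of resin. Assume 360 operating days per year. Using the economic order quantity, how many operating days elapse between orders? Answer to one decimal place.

T ≈ 8.3 days

Annual demand D = 390 × 50 = 19,500.
EOQ = √(2DS/H) = √(2 × 19,500 × 151 / 29) ≈ 450.63.
Cycle time = Q*/D × 360 = 450.63 / 19,500 × 360 ≈ 8.319 days.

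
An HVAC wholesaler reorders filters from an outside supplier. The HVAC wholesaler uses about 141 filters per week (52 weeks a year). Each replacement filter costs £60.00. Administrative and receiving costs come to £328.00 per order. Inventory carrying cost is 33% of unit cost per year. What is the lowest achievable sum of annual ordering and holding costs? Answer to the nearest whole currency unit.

TC* ≈ £9,759

Annual demand D = 141 × 52 = 7,332.
Holding cost H = 0.33 × £60.00 = £19.8000 per unit per year.
Q* = √(2DS/H) = √(2 × 7,332 × 328 / 19.8) ≈ 492.87.
At Q*, ordering cost (D/Q*)S equals holding cost (Q*/2)H, each = √(DSH/2).
Minimum total = √(2DSH) = √(2 × 7,332 × 328 × 19.8) ≈ 9758.785.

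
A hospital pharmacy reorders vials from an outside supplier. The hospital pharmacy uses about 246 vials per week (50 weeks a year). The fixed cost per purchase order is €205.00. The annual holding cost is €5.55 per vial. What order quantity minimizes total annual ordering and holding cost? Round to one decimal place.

Annual demand D = 246 × 50 = 12,300.
EOQ = √(2DS / H) = √(2 × 12,300 × 205 / 5.55).
= √(5,043,000 / 5.55) = √908,648.6486 ≈ 953.231.

Q* ≈ 953.2 vials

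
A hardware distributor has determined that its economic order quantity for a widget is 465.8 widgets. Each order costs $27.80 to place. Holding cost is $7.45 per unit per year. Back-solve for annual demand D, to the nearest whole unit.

D ≈ 29,072 widgets per year

Invert the EOQ relation Q*² = 2DS/H.
From Q* = √(2DS/H): D = Q*²H / (2S) = 465.8² × 7.45 / (2 × 27.8) = 29072.371.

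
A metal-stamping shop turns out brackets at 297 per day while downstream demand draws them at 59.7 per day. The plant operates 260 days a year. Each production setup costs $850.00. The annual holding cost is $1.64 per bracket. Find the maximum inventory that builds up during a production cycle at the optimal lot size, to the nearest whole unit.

Annual demand D = 59.7 × 260 = 15,522.
Production build-up factor (1 − d/p) = 1 − 59.7/297 = 0.7990.
Q* = √(2DS / (H(1 − d/p))) = √(2 × 15,522 × 850 / (1.64 × 0.7990)).
= √(26,387,400 / 1.3103) ≈ 4487.513.
Maximum inventory = Q*(1 − d/p) = 4487.513 × 0.7990 ≈ 3585.478.

I_max ≈ 3,585 brackets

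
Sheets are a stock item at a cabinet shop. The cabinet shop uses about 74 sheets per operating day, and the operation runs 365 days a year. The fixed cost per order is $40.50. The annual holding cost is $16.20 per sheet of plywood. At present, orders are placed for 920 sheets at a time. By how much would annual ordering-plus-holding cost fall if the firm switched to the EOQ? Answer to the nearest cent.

Annual demand D = 74 × 365 = 27,010.
EOQ = √(2DS/H) = √(2 × 27,010 × 40.5 / 16.2) ≈ 367.49.
Cost at Q* = (D/Q*)S + (Q*/2)H = √(2DSH) ≈ $5,953.36.
Cost at Q = 920: (27,010/920)×40.5 + (920/2)×16.2 = $1,189.03 + $7,452.00 = $8,641.03.
Excess = $8,641.03 − $5,953.36 = $2,687.66.

Extra cost ≈ $2,687.66 per year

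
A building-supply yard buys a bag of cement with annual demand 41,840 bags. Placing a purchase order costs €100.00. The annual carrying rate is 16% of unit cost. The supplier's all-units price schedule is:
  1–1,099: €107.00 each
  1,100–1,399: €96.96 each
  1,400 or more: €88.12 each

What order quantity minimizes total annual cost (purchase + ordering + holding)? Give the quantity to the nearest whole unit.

Holding cost per unit per year at price C is H = 0.16·C.
Evaluate total cost at each tier's feasible EOQ or, if the EOQ is below the tier, at the tier's minimum quantity.
EOQ at €107.00 = 699.1 (feasible in tier 1): TC = 41,840×€107.00 + (41,840/699.1)×100 + (699.1/2)×0.16×€107.00 = €4,488,849.13.
EOQ at €96.96 = 734.4 < 1100, so use break Q=1100: TC = 41,840×€96.96 + (41,840/1100.0)×100 + (1100.0/2)×0.16×€96.96 = €4,069,142.52.
EOQ at €88.12 = 770.4 < 1400, so use break Q=1400: TC = 41,840×€88.12 + (41,840/1400.0)×100 + (1400.0/2)×0.16×€88.12 = €3,699,798.81.
Lowest total cost is €3,699,798.81 at Q = 1400.0.

Q* ≈ 1,400 bags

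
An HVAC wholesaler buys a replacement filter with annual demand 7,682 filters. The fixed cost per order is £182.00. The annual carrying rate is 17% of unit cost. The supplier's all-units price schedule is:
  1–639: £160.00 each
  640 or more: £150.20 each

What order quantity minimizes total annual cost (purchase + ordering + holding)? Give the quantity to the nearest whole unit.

Holding cost per unit per year at price C is H = 0.17·C.
For each price level, check whether its EOQ is feasible; otherwise the best quantity at that price is the breakpoint.
EOQ at £160.00 = 320.6 (feasible in tier 1): TC = 7,682×£160.00 + (7,682/320.6)×182 + (320.6/2)×0.17×£160.00 = £1,237,841.12.
EOQ at £150.20 = 330.9 < 640, so use break Q=640: TC = 7,682×£150.20 + (7,682/640.0)×182 + (640.0/2)×0.17×£150.20 = £1,164,191.85.
Lowest total cost is £1,164,191.85 at Q = 640.0.

Q* ≈ 640 filters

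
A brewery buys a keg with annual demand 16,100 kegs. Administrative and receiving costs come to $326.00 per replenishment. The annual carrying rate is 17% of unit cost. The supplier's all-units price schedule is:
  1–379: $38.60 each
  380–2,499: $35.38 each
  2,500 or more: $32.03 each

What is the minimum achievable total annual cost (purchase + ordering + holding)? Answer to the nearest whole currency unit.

TC* ≈ $524,589

Holding cost per unit per year at price C is H = 0.17·C.
For each price level, check whether its EOQ is feasible; otherwise the best quantity at that price is the breakpoint.
Tier 1 ($38.60): EOQ = 1264.8 exceeds tier's upper bound 379, so this tier is dominated.
EOQ at $35.38 = 1321.1 (feasible in tier 2): TC = 16,100×$35.38 + (16,100/1321.1)×326 + (1321.1/2)×0.17×$35.38 = $577,563.85.
EOQ at $32.03 = 1388.5 < 2500, so use break Q=2500: TC = 16,100×$32.03 + (16,100/2500.0)×326 + (2500.0/2)×0.17×$32.03 = $524,588.82.
Lowest total cost among the candidates is at Q = 2500.0.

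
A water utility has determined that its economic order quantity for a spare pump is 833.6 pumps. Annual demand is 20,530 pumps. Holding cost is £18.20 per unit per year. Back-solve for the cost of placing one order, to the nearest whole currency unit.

The basic EOQ model gives Q* = √(2DS/H); rearrange for the unknown.
From Q* = √(2DS/H): S = Q*²H / (2D) = 833.6² × 18.2 / (2 × 20,530) = 308.0122.

S ≈ £308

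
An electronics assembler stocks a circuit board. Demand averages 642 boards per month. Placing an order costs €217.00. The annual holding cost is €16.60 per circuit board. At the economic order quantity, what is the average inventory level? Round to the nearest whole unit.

Annual demand D = 642 × 12 = 7,704.
The optimal lot size = √(2DS/H) = √(2 × 7,704 × 217 / 16.6) ≈ 448.80.
Average inventory = Q*/2 ≈ 448.80 / 2 = 224.398.

Average inventory ≈ 224 boards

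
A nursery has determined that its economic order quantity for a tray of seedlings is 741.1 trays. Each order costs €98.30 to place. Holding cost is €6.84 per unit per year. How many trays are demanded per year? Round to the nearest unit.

D ≈ 19,108 trays per year

Invert the EOQ relation Q*² = 2DS/H.
From Q* = √(2DS/H): D = Q*²H / (2S) = 741.1² × 6.84 / (2 × 98.3) = 19108.483.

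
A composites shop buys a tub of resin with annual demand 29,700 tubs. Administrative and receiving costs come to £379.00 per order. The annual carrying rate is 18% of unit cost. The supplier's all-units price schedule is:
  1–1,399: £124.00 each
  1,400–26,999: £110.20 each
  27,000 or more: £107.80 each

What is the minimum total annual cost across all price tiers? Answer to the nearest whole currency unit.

Holding cost per unit per year at price C is H = 0.18·C.
Evaluate total cost at each tier's feasible EOQ or, if the EOQ is below the tier, at the tier's minimum quantity.
EOQ at £124.00 = 1004.3 (feasible in tier 1): TC = 29,700×£124.00 + (29,700/1004.3)×379 + (1004.3/2)×0.18×£124.00 = £3,705,216.09.
EOQ at £110.20 = 1065.3 < 1400, so use break Q=1400: TC = 29,700×£110.20 + (29,700/1400.0)×379 + (1400.0/2)×0.18×£110.20 = £3,294,865.41.
EOQ at £107.80 = 1077.1 < 27000, so use break Q=27000: TC = 29,700×£107.80 + (29,700/27000.0)×379 + (27000.0/2)×0.18×£107.80 = £3,464,030.90.
Lowest total cost among the candidates is at Q = 1400.0.

TC* ≈ £3,294,865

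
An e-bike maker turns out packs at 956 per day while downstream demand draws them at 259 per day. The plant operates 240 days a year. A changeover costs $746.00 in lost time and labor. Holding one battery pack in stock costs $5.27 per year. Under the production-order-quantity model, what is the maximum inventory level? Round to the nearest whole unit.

Annual demand D = 259 × 240 = 62,160.
Production build-up factor (1 − d/p) = 1 − 259/956 = 0.7291.
Q* = √(2DS / (H(1 − d/p))) = √(2 × 62,160 × 746 / (5.27 × 0.7291)).
= √(92,742,720 / 3.8422) ≈ 4913.005.
Maximum inventory = Q*(1 − d/p) = 4913.005 × 0.7291 ≈ 3581.971.

I_max ≈ 3,582 packs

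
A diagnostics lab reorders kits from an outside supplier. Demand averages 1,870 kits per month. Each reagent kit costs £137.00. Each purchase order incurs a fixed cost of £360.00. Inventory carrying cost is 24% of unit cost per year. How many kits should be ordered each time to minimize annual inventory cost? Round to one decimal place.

Annual demand D = 1,870 × 12 = 22,440.
Holding cost H = 0.24 × £137.00 = £32.8800 per unit per year.
EOQ = √(2DS / H) = √(2 × 22,440 × 360 / 32.88).
= √(16,156,800 / 32.88) = √491,386.8613 ≈ 700.990.

Q* ≈ 701.0 kits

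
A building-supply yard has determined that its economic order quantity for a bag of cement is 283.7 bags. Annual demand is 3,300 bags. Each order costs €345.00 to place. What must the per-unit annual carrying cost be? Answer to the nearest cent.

H ≈ €28.29

Invert the EOQ relation Q*² = 2DS/H.
From Q* = √(2DS/H): H = 2DS / Q*² = 2 × 3,300 × 345 / 283.7² = 28.2907.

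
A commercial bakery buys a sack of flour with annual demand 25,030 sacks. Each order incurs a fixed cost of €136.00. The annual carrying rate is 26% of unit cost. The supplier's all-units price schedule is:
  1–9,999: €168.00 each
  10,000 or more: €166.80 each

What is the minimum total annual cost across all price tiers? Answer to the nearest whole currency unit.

Holding cost per unit per year at price C is H = 0.26·C.
Evaluate total cost at each tier's feasible EOQ or, if the EOQ is below the tier, at the tier's minimum quantity.
EOQ at €168.00 = 394.8 (feasible in tier 1): TC = 25,030×€168.00 + (25,030/394.8)×136 + (394.8/2)×0.26×€168.00 = €4,222,284.72.
EOQ at €166.80 = 396.2 < 10000, so use break Q=10000: TC = 25,030×€166.80 + (25,030/10000.0)×136 + (10000.0/2)×0.26×€166.80 = €4,392,184.41.
Lowest total cost among the candidates is at Q = 394.8.

TC* ≈ €4,222,285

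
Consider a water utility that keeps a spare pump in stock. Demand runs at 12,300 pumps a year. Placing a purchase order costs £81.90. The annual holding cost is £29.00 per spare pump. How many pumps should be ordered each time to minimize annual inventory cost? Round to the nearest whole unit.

Q* ≈ 264 pumps

EOQ = √(2DS / H) = √(2 × 12,300 × 81.9 / 29).
= √(2,014,740 / 29) = √69,473.7931 ≈ 263.579.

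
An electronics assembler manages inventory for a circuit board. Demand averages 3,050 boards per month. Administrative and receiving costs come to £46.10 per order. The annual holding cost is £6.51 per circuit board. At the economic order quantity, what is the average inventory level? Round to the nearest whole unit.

Annual demand D = 3,050 × 12 = 36,600.
Q* = √(2DS/H) = √(2 × 36,600 × 46.1 / 6.51) ≈ 719.97.
Average inventory = Q*/2 ≈ 719.97 / 2 = 359.986.

Average inventory ≈ 360 boards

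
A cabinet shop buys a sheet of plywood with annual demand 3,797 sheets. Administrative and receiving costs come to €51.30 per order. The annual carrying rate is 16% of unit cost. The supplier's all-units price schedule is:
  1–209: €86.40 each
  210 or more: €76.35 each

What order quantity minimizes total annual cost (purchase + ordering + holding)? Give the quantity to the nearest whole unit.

Q* ≈ 210 sheets

Holding cost per unit per year at price C is H = 0.16·C.
Evaluate total cost at each tier's feasible EOQ or, if the EOQ is below the tier, at the tier's minimum quantity.
EOQ at €86.40 = 167.9 (feasible in tier 1): TC = 3,797×€86.40 + (3,797/167.9)×51.3 + (167.9/2)×0.16×€86.40 = €330,381.46.
EOQ at €76.35 = 178.6 < 210, so use break Q=210: TC = 3,797×€76.35 + (3,797/210.0)×51.3 + (210.0/2)×0.16×€76.35 = €292,111.18.
Lowest total cost is €292,111.18 at Q = 210.0.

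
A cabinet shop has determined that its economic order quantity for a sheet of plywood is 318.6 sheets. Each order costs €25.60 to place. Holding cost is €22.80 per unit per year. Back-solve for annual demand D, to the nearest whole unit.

D ≈ 45,202 sheets per year

The basic EOQ model gives Q* = √(2DS/H); rearrange for the unknown.
From Q* = √(2DS/H): D = Q*²H / (2S) = 318.6² × 22.8 / (2 × 25.6) = 45201.873.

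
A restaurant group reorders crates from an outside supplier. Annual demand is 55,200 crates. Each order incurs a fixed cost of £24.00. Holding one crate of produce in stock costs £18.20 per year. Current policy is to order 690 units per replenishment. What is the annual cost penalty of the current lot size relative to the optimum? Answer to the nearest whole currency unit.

EOQ = √(2DS/H) = √(2 × 55,200 × 24 / 18.2) ≈ 381.55.
Cost at Q* = (D/Q*)S + (Q*/2)H = √(2DSH) ≈ £6,944.26.
Cost at Q = 690: (55,200/690)×24 + (690/2)×18.2 = £1,920.00 + £6,279.00 = £8,199.00.
Excess = £8,199.00 − £6,944.26 = £1,254.74.

Extra cost ≈ £1,255 per year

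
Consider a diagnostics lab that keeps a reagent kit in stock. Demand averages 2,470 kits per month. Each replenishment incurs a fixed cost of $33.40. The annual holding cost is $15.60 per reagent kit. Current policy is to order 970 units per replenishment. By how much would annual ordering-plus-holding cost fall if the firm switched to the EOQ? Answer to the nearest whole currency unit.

Annual demand D = 2,470 × 12 = 29,640.
EOQ = √(2DS/H) = √(2 × 29,640 × 33.4 / 15.6) ≈ 356.26.
Cost at Q* = (D/Q*)S + (Q*/2)H = √(2DSH) ≈ $5,557.63.
Cost at Q = 970: (29,640/970)×33.4 + (970/2)×15.6 = $1,020.59 + $7,566.00 = $8,586.59.
Excess = $8,586.59 − $5,557.63 = $3,028.96.

Extra cost ≈ $3,029 per year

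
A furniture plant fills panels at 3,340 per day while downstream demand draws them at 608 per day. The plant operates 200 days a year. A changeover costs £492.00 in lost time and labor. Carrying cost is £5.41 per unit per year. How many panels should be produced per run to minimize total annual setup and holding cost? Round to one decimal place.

Annual demand D = 608 × 200 = 121,600.
Production build-up factor (1 − d/p) = 1 − 608/3,340 = 0.8180.
Q* = √(2DS / (H(1 − d/p))) = √(2 × 121,600 × 492 / (5.41 × 0.8180)).
= √(119,654,400 / 4.4252) ≈ 5199.943.

Q* ≈ 5,199.9 panels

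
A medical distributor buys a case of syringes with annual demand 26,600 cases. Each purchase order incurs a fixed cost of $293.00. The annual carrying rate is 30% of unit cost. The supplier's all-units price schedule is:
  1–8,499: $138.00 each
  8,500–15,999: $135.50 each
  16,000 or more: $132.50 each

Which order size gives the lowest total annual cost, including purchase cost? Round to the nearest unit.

Holding cost per unit per year at price C is H = 0.30·C.
Candidates are each tier's EOQ (if it falls in that tier) and each price-break quantity.
EOQ at $138.00 = 613.6 (feasible in tier 1): TC = 26,600×$138.00 + (26,600/613.6)×293 + (613.6/2)×0.30×$138.00 = $3,696,203.28.
EOQ at $135.50 = 619.2 < 8500, so use break Q=8500: TC = 26,600×$135.50 + (26,600/8500.0)×293 + (8500.0/2)×0.30×$135.50 = $3,777,979.42.
EOQ at $132.50 = 626.2 < 16000, so use break Q=16000: TC = 26,600×$132.50 + (26,600/16000.0)×293 + (16000.0/2)×0.30×$132.50 = $3,842,987.11.
Lowest total cost is $3,696,203.28 at Q = 613.6.

Q* ≈ 614 cases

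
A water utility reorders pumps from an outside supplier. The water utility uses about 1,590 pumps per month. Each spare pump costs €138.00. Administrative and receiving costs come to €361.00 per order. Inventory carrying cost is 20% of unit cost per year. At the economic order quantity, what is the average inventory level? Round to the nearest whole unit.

Average inventory ≈ 353 pumps

Annual demand D = 1,590 × 12 = 19,080.
Holding cost H = 0.20 × €138.00 = €27.6000 per unit per year.
Q* = √(2DS/H) = √(2 × 19,080 × 361 / 27.6) ≈ 706.49.
Average inventory = Q*/2 ≈ 706.49 / 2 = 353.243.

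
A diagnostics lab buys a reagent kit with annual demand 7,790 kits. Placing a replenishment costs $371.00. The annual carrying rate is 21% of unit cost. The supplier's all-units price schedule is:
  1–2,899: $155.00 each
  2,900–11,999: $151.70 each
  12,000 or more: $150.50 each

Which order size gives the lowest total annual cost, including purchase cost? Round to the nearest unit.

Holding cost per unit per year at price C is H = 0.21·C.
Evaluate total cost at each tier's feasible EOQ or, if the EOQ is below the tier, at the tier's minimum quantity.
EOQ at $155.00 = 421.4 (feasible in tier 1): TC = 7,790×$155.00 + (7,790/421.4)×371 + (421.4/2)×0.21×$155.00 = $1,221,166.59.
EOQ at $151.70 = 426.0 < 2900, so use break Q=2900: TC = 7,790×$151.70 + (7,790/2900.0)×371 + (2900.0/2)×0.21×$151.70 = $1,228,932.23.
EOQ at $150.50 = 427.7 < 12000, so use break Q=12000: TC = 7,790×$150.50 + (7,790/12000.0)×371 + (12000.0/2)×0.21×$150.50 = $1,362,265.84.
Lowest total cost is $1,221,166.59 at Q = 421.4.

Q* ≈ 421 kits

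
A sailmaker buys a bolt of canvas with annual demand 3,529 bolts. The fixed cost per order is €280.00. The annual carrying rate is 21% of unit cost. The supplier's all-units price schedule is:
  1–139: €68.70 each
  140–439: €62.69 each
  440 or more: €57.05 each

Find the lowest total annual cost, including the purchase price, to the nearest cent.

Holding cost per unit per year at price C is H = 0.21·C.
For each price level, check whether its EOQ is feasible; otherwise the best quantity at that price is the breakpoint.
Tier 1 (€68.70): EOQ = 370.1 exceeds tier's upper bound 139, so this tier is dominated.
EOQ at €62.69 = 387.4 (feasible in tier 2): TC = 3,529×€62.69 + (3,529/387.4)×280 + (387.4/2)×0.21×€62.69 = €226,333.70.
EOQ at €57.05 = 406.1 < 440, so use break Q=440: TC = 3,529×€57.05 + (3,529/440.0)×280 + (440.0/2)×0.21×€57.05 = €206,210.89.
Lowest total cost among the candidates is at Q = 440.0.

TC* ≈ €206,210.89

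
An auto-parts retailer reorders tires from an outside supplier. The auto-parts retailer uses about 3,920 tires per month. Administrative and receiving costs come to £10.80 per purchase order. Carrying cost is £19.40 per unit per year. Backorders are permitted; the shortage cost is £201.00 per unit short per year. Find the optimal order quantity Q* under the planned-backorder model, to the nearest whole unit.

Annual demand D = 3,920 × 12 = 47,040.
With planned backorders, Q* = √(2DS/H) · √((H+B)/B).
√(2DS/H) = √(2 × 47,040 × 10.8 / 19.4) = 228.855.
√((H+B)/B) = √((19.4+201)/201) = 1.0471.
Q* ≈ 239.644.

Q* ≈ 240 tires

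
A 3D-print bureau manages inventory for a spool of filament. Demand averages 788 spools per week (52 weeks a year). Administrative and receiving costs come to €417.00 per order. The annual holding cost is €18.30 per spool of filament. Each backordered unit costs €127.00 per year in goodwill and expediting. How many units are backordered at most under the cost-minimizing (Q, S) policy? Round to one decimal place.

Annual demand D = 788 × 52 = 40,976.
With planned backorders, Q* = √(2DS/H) · √((H+B)/B).
√(2DS/H) = √(2 × 40,976 × 417 / 18.3) = 1366.540.
√((H+B)/B) = √((18.3+127)/127) = 1.0696.
Q* ≈ 1461.683.
S* = Q* · H/(H+B) = 1461.683 × 18.3/145.3 ≈ 184.094.

S* ≈ 184.1 spools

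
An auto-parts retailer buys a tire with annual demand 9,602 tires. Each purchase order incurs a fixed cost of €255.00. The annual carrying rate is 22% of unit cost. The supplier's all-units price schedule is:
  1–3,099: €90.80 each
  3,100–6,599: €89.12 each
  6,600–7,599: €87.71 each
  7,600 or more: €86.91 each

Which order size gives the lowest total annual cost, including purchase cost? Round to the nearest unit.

Q* ≈ 495 tires

Holding cost per unit per year at price C is H = 0.22·C.
Candidates are each tier's EOQ (if it falls in that tier) and each price-break quantity.
EOQ at €90.80 = 495.1 (feasible in tier 1): TC = 9,602×€90.80 + (9,602/495.1)×255 + (495.1/2)×0.22×€90.80 = €881,752.14.
EOQ at €89.12 = 499.8 < 3100, so use break Q=3100: TC = 9,602×€89.12 + (9,602/3100.0)×255 + (3100.0/2)×0.22×€89.12 = €886,910.00.
EOQ at €87.71 = 503.8 < 6600, so use break Q=6600: TC = 9,602×€87.71 + (9,602/6600.0)×255 + (6600.0/2)×0.22×€87.71 = €906,239.87.
EOQ at €86.91 = 506.1 < 7600, so use break Q=7600: TC = 9,602×€86.91 + (9,602/7600.0)×255 + (7600.0/2)×0.22×€86.91 = €907,488.75.
Lowest total cost is €881,752.14 at Q = 495.1.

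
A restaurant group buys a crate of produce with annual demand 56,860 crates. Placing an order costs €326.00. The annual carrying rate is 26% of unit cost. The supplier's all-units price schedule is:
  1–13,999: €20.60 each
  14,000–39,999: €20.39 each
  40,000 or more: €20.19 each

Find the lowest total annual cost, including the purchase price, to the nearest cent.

Holding cost per unit per year at price C is H = 0.26·C.
Candidates are each tier's EOQ (if it falls in that tier) and each price-break quantity.
EOQ at €20.60 = 2630.9 (feasible in tier 1): TC = 56,860×€20.60 + (56,860/2630.9)×326 + (2630.9/2)×0.26×€20.60 = €1,185,407.18.
EOQ at €20.39 = 2644.4 < 14000, so use break Q=14000: TC = 56,860×€20.39 + (56,860/14000.0)×326 + (14000.0/2)×0.26×€20.39 = €1,197,809.23.
EOQ at €20.19 = 2657.5 < 40000, so use break Q=40000: TC = 56,860×€20.19 + (56,860/40000.0)×326 + (40000.0/2)×0.26×€20.19 = €1,253,454.81.
Lowest total cost among the candidates is at Q = 2630.9.

TC* ≈ €1,185,407.18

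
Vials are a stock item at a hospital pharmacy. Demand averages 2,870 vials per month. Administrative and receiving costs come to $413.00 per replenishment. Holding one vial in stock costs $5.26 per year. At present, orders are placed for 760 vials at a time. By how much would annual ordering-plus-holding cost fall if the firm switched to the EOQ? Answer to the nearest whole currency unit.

Annual demand D = 2,870 × 12 = 34,440.
EOQ = √(2DS/H) = √(2 × 34,440 × 413 / 5.26) ≈ 2325.57.
Cost at Q* = (D/Q*)S + (Q*/2)H = √(2DSH) ≈ $12,232.48.
Cost at Q = 760: (34,440/760)×413 + (760/2)×5.26 = $18,715.42 + $1,998.80 = $20,714.22.
Excess = $20,714.22 − $12,232.48 = $8,481.74.

Extra cost ≈ $8,482 per year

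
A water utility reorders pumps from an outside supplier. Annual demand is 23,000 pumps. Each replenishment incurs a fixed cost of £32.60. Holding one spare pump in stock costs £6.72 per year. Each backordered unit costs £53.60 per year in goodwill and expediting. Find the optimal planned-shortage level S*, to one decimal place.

S* ≈ 55.8 pumps

With planned backorders, Q* = √(2DS/H) · √((H+B)/B).
√(2DS/H) = √(2 × 23,000 × 32.6 / 6.72) = 472.393.
√((H+B)/B) = √((6.72+53.6)/53.6) = 1.0608.
Q* ≈ 501.131.
S* = Q* · H/(H+B) = 501.131 × 6.72/60.32 ≈ 55.829.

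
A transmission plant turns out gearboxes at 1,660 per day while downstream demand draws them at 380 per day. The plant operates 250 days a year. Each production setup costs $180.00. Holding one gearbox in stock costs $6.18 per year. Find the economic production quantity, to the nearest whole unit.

Q* ≈ 2,679 gearboxes

Annual demand D = 380 × 250 = 95,000.
Production build-up factor (1 − d/p) = 1 − 380/1,660 = 0.7711.
Q* = √(2DS / (H(1 − d/p))) = √(2 × 95,000 × 180 / (6.18 × 0.7711)).
= √(34,200,000 / 4.7653) ≈ 2678.970.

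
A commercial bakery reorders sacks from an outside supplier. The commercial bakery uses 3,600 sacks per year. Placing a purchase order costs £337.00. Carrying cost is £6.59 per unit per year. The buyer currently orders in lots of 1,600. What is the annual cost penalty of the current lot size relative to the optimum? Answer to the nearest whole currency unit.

Extra cost ≈ £2,032 per year

EOQ = √(2DS/H) = √(2 × 3,600 × 337 / 6.59) ≈ 606.79.
Cost at Q* = (D/Q*)S + (Q*/2)H = √(2DSH) ≈ £3,998.75.
Cost at Q = 1,600: (3,600/1,600)×337 + (1,600/2)×6.59 = £758.25 + £5,272.00 = £6,030.25.
Excess = £6,030.25 − £3,998.75 = £2,031.50.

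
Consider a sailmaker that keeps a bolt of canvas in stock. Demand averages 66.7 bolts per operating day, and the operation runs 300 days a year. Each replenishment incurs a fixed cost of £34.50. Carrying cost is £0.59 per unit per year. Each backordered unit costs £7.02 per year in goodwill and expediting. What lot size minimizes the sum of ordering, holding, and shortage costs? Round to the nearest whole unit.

Annual demand D = 66.7 × 300 = 20,010.
With planned backorders, Q* = √(2DS/H) · √((H+B)/B).
√(2DS/H) = √(2 × 20,010 × 34.5 / 0.59) = 1529.756.
√((H+B)/B) = √((0.59+7.02)/7.02) = 1.0412.
Q* ≈ 1592.744.

Q* ≈ 1,593 bolts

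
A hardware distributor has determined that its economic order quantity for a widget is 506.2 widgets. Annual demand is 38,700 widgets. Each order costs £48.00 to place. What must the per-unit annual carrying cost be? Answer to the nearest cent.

H ≈ £14.50

The basic EOQ model gives Q* = √(2DS/H); rearrange for the unknown.
From Q* = √(2DS/H): H = 2DS / Q*² = 2 × 38,700 × 48 / 506.2² = 14.4990.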